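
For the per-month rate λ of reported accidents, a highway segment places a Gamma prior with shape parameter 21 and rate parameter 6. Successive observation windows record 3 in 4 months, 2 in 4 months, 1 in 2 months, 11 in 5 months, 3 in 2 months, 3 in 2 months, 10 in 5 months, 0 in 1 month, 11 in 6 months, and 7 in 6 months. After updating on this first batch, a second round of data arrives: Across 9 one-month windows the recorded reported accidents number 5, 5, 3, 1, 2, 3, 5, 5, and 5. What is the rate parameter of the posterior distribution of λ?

52

Total count: 3 + 2 + 1 + 11 + 3 + 3 + 10 + 0 + 11 + 7 = 51.
Total exposure: 4 + 4 + 2 + 5 + 2 + 2 + 5 + 1 + 6 + 6 = 37 months.
After the first batch: Gamma(21 + 51, 6 + 37) = Gamma(72, 43).
Total count: 5 + 5 + 3 + 1 + 2 + 3 + 5 + 5 + 5 = 34.
Total exposure: 9 months.
After the second batch: Gamma(72 + 34, 43 + 9) = Gamma(106, 52).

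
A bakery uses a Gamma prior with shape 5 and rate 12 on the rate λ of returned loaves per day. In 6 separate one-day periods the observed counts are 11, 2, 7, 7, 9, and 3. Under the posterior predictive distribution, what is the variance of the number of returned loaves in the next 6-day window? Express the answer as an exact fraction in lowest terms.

176/9

Total count: 11 + 2 + 7 + 7 + 9 + 3 = 39.
Total exposure: 6 days.
Conjugate update: add total count to the shape and total exposure to the rate, giving Gamma(44, 18).
The posterior predictive for a window of length T is Negative Binomial with variance T·α'·(β'+T)/β'² = 6·44·24/324 = 176/9.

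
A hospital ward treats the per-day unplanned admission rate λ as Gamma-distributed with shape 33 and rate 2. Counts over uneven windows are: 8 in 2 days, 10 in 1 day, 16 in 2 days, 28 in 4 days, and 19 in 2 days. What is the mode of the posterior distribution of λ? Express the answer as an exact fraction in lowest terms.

113/13

Total count: 8 + 10 + 16 + 28 + 19 = 81.
Total exposure: 2 + 1 + 2 + 4 + 2 = 11 days.
The Gamma prior is conjugate for the Poisson rate, so λ | data ~ Gamma(33+81, 2+11) = Gamma(114, 13).
Posterior mode = (α'−1)/β' = 113/13.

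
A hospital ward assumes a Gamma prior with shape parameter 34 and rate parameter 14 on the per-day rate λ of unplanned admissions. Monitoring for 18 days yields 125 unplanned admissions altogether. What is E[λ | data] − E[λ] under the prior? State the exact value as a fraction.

569/224

Total count 125 over total exposure 18 days.
The Gamma prior is conjugate for the Poisson rate, so λ | data ~ Gamma(34+125, 14+18) = Gamma(159, 32).
Posterior mean = 159/32 = 159/32; prior mean = 34/14 = 17/7. Difference = 159/32 − 17/7 = 569/224.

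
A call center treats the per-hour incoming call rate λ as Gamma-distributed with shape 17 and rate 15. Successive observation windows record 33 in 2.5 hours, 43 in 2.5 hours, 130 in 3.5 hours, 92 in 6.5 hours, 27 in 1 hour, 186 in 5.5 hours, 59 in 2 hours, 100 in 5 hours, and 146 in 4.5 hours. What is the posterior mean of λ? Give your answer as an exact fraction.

833/48

Total count: 33 + 43 + 130 + 92 + 27 + 186 + 59 + 100 + 146 = 816.
Total exposure: 2.5 + 2.5 + 3.5 + 6.5 + 1 + 5.5 + 2 + 5 + 4.5 = 33 hours.
By Gamma–Poisson conjugacy, the posterior is Gamma(α + Σx, β + Σt) = Gamma(17 + 816, 15 + 33) = Gamma(833, 48).
Posterior mean = α'/β' = 833/48.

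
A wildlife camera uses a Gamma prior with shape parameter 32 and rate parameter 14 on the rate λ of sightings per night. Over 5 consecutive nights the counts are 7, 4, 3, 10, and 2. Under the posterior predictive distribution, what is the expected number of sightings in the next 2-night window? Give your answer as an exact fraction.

Total count: 7 + 4 + 3 + 10 + 2 = 26.
Total exposure: 5 nights.
The Gamma prior is conjugate for the Poisson rate, so λ | data ~ Gamma(32+26, 14+5) = Gamma(58, 19).
Predictive mean over a 2-night window = T·E[λ|data] = 2·58/19 = 116/19.

116/19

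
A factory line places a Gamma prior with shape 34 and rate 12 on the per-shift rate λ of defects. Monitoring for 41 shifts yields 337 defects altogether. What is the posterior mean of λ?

Total count 337 over total exposure 41 shifts.
Posterior: α' = 34 + 337 = 371, β' = 12 + 41 = 53.
Posterior mean = α'/β' = 371/53 = 7.

7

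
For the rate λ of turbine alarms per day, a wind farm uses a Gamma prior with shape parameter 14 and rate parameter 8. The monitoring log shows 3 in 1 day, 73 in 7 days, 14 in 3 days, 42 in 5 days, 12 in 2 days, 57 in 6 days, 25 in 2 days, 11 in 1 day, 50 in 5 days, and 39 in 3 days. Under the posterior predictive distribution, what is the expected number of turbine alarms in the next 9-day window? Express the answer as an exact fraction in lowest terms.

3060/43

Total count: 3 + 73 + 14 + 42 + 12 + 57 + 25 + 11 + 50 + 39 = 326.
Total exposure: 1 + 7 + 3 + 5 + 2 + 6 + 2 + 1 + 5 + 3 = 35 days.
Gamma(α, β) with Poisson data over total exposure Σt gives posterior Gamma(α+Σx, β+Σt) = Gamma(340, 43).
Predictive mean over a 9-day window = T·E[λ|data] = 9·340/43 = 3060/43.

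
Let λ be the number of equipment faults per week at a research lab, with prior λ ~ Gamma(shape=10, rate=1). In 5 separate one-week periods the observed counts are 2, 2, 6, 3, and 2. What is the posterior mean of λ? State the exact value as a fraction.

25/6

Total count: 2 + 2 + 6 + 3 + 2 = 15.
Total exposure: 5 weeks.
Posterior: α' = 10 + 15 = 25, β' = 1 + 5 = 6.
Posterior mean = α'/β' = 25/6.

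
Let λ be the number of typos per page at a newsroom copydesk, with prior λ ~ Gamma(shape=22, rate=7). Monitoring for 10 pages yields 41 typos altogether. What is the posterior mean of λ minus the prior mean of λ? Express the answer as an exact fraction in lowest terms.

Total count 41 over total exposure 10 pages.
By Gamma–Poisson conjugacy, the posterior is Gamma(α + Σx, β + Σt) = Gamma(22 + 41, 7 + 10) = Gamma(63, 17).
Posterior mean = 63/17 = 63/17; prior mean = 22/7 = 22/7. Difference = 63/17 − 22/7 = 67/119.

67/119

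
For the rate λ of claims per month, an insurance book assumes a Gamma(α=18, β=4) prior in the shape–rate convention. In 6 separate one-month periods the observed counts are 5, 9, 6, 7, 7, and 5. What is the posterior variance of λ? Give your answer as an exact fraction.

Total count: 5 + 9 + 6 + 7 + 7 + 5 = 39.
Total exposure: 6 months.
By Gamma–Poisson conjugacy, the posterior is Gamma(α + Σx, β + Σt) = Gamma(18 + 39, 4 + 6) = Gamma(57, 10).
Posterior variance = α'/β'² = 57/100.

57/100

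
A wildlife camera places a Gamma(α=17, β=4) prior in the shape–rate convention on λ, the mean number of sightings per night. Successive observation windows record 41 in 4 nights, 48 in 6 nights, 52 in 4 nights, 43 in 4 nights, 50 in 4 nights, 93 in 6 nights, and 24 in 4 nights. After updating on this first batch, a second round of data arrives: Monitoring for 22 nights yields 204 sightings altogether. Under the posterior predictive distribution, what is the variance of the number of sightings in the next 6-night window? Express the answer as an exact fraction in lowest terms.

54912/841

Total count: 41 + 48 + 52 + 43 + 50 + 93 + 24 = 351.
Total exposure: 4 + 6 + 4 + 4 + 4 + 6 + 4 = 32 nights.
After the first batch: Gamma(17 + 351, 4 + 32) = Gamma(368, 36).
Total count 204 over total exposure 22 nights.
After the second batch: Gamma(368 + 204, 36 + 22) = Gamma(572, 58).
The posterior predictive for a window of length T is Negative Binomial with variance T·α'·(β'+T)/β'² = 6·572·64/3364 = 54912/841.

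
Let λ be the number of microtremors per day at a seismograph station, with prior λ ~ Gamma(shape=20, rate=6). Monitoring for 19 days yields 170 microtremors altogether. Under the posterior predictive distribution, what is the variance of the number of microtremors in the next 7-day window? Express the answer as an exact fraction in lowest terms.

8512/125

Total count 170 over total exposure 19 days.
The Gamma prior is conjugate for the Poisson rate, so λ | data ~ Gamma(20+170, 6+19) = Gamma(190, 25).
The posterior predictive for a window of length T is Negative Binomial with variance T·α'·(β'+T)/β'² = 7·190·32/625 = 8512/125.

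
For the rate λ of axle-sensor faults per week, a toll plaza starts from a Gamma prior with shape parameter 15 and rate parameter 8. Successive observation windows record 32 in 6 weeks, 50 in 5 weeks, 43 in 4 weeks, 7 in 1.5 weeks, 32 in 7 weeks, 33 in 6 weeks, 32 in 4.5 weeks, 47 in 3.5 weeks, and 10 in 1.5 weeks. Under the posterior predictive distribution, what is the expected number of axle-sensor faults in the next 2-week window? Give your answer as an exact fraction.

602/47

Total count: 32 + 50 + 43 + 7 + 32 + 33 + 32 + 47 + 10 = 286.
Total exposure: 6 + 5 + 4 + 1.5 + 7 + 6 + 4.5 + 3.5 + 1.5 = 39 weeks.
The Gamma prior is conjugate for the Poisson rate, so λ | data ~ Gamma(15+286, 8+39) = Gamma(301, 47).
Predictive mean over a 2-week window = T·E[λ|data] = 2·301/47 = 602/47.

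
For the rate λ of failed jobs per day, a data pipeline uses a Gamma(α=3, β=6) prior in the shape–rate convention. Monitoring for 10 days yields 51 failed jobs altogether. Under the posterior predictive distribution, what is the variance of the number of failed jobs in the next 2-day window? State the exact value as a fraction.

Total count 51 over total exposure 10 days.
Gamma(α, β) with Poisson data over total exposure Σt gives posterior Gamma(α+Σx, β+Σt) = Gamma(54, 16).
The posterior predictive for a window of length T is Negative Binomial with variance T·α'·(β'+T)/β'² = 2·54·18/256 = 243/32.

243/32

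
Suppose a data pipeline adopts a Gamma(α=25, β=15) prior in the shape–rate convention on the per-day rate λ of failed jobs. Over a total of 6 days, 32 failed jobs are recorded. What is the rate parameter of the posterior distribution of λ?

Total count 32 over total exposure 6 days.
Gamma(α, β) with Poisson data over total exposure Σt gives posterior Gamma(α+Σx, β+Σt) = Gamma(57, 21).

21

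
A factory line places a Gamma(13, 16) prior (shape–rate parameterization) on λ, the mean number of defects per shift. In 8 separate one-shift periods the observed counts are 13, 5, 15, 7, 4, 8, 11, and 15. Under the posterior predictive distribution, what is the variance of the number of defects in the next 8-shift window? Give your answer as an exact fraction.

364/9

Total count: 13 + 5 + 15 + 7 + 4 + 8 + 11 + 15 = 78.
Total exposure: 8 shifts.
Conjugate update: add total count to the shape and total exposure to the rate, giving Gamma(91, 24).
The posterior predictive for a window of length T is Negative Binomial with variance T·α'·(β'+T)/β'² = 8·91·32/576 = 364/9.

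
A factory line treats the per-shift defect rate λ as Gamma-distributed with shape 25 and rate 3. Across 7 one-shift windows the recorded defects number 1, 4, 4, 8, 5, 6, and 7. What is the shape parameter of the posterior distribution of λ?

60

Total count: 1 + 4 + 4 + 8 + 5 + 6 + 7 = 35.
Total exposure: 7 shifts.
Gamma(α, β) with Poisson data over total exposure Σt gives posterior Gamma(α+Σx, β+Σt) = Gamma(60, 10).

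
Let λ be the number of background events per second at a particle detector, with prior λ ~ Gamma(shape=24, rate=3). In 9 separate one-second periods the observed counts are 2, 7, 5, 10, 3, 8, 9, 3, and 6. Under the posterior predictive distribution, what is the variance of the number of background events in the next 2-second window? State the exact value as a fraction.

Total count: 2 + 7 + 5 + 10 + 3 + 8 + 9 + 3 + 6 = 53.
Total exposure: 9 seconds.
By Gamma–Poisson conjugacy, the posterior is Gamma(α + Σx, β + Σt) = Gamma(24 + 53, 3 + 9) = Gamma(77, 12).
The posterior predictive for a window of length T is Negative Binomial with variance T·α'·(β'+T)/β'² = 2·77·14/144 = 539/36.

539/36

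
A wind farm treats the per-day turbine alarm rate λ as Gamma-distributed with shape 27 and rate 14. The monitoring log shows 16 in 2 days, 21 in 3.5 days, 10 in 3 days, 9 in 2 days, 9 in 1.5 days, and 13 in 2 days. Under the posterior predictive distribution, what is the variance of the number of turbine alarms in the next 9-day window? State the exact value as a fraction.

4995/112

Total count: 16 + 21 + 10 + 9 + 9 + 13 = 78.
Total exposure: 2 + 3.5 + 3 + 2 + 1.5 + 2 = 14 days.
Conjugate update: add total count to the shape and total exposure to the rate, giving Gamma(105, 28).
The posterior predictive for a window of length T is Negative Binomial with variance T·α'·(β'+T)/β'² = 9·105·37/784 = 4995/112.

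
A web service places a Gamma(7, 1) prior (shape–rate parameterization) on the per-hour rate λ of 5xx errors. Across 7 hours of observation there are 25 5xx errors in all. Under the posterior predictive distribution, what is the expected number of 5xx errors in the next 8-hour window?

32

Total count 25 over total exposure 7 hours.
Posterior: α' = 7 + 25 = 32, β' = 1 + 7 = 8.
Predictive mean over an 8-hour window = T·E[λ|data] = 8·32/8 = 32.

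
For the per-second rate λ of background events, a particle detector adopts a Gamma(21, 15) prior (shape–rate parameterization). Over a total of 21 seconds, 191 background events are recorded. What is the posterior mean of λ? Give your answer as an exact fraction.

53/9

Total count 191 over total exposure 21 seconds.
By Gamma–Poisson conjugacy, the posterior is Gamma(α + Σx, β + Σt) = Gamma(21 + 191, 15 + 21) = Gamma(212, 36).
Posterior mean = α'/β' = 212/36 = 53/9.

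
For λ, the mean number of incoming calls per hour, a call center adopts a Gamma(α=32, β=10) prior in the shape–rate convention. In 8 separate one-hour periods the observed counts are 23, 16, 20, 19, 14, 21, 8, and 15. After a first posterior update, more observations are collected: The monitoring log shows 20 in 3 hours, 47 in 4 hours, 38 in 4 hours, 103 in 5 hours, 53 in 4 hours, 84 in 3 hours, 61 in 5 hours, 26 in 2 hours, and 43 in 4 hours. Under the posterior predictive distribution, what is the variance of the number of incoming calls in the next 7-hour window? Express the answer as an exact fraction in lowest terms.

265559/2704

Total count: 23 + 16 + 20 + 19 + 14 + 21 + 8 + 15 = 136.
Total exposure: 8 hours.
After the first batch: Gamma(32 + 136, 10 + 8) = Gamma(168, 18).
Total count: 20 + 47 + 38 + 103 + 53 + 84 + 61 + 26 + 43 = 475.
Total exposure: 3 + 4 + 4 + 5 + 4 + 3 + 5 + 2 + 4 = 34 hours.
After the second batch: Gamma(168 + 475, 18 + 34) = Gamma(643, 52).
The posterior predictive for a window of length T is Negative Binomial with variance T·α'·(β'+T)/β'² = 7·643·59/2704 = 265559/2704.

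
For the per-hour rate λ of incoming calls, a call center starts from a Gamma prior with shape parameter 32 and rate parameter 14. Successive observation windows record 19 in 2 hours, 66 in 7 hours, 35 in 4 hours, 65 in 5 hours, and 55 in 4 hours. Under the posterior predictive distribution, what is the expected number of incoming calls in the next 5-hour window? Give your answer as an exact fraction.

Total count: 19 + 66 + 35 + 65 + 55 = 240.
Total exposure: 2 + 7 + 4 + 5 + 4 = 22 hours.
By Gamma–Poisson conjugacy, the posterior is Gamma(α + Σx, β + Σt) = Gamma(32 + 240, 14 + 22) = Gamma(272, 36).
Predictive mean over a 5-hour window = T·E[λ|data] = 5·272/36 = 340/9.

340/9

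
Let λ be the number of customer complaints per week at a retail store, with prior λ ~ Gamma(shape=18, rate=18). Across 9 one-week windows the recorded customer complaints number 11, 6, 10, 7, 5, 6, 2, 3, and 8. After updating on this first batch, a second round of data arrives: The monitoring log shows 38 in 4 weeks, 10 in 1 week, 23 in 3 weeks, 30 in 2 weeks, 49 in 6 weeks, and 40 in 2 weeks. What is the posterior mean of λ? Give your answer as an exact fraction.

266/45

Total count: 11 + 6 + 10 + 7 + 5 + 6 + 2 + 3 + 8 = 58.
Total exposure: 9 weeks.
After the first batch: Gamma(18 + 58, 18 + 9) = Gamma(76, 27).
Total count: 38 + 10 + 23 + 30 + 49 + 40 = 190.
Total exposure: 4 + 1 + 3 + 2 + 6 + 2 = 18 weeks.
After the second batch: Gamma(76 + 190, 27 + 18) = Gamma(266, 45).
Posterior mean = α'/β' = 266/45.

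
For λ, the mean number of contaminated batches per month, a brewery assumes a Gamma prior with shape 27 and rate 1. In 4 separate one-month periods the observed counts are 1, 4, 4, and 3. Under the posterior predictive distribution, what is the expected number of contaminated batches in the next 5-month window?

39

Total count: 1 + 4 + 4 + 3 = 12.
Total exposure: 4 months.
By Gamma–Poisson conjugacy, the posterior is Gamma(α + Σx, β + Σt) = Gamma(27 + 12, 1 + 4) = Gamma(39, 5).
Predictive mean over a 5-month window = T·E[λ|data] = 5·39/5 = 39.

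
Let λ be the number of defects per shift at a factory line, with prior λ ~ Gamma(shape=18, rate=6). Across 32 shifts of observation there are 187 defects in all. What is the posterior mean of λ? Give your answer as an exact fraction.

205/38

Total count 187 over total exposure 32 shifts.
By Gamma–Poisson conjugacy, the posterior is Gamma(α + Σx, β + Σt) = Gamma(18 + 187, 6 + 32) = Gamma(205, 38).
Posterior mean = α'/β' = 205/38.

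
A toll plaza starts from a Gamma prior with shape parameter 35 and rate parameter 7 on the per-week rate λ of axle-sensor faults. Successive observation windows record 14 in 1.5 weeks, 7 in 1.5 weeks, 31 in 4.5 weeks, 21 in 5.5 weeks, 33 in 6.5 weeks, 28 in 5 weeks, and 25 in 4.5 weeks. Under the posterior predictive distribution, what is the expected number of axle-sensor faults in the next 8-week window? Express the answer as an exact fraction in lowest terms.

Total count: 14 + 7 + 31 + 21 + 33 + 28 + 25 = 159.
Total exposure: 1.5 + 1.5 + 4.5 + 5.5 + 6.5 + 5 + 4.5 = 29 weeks.
The Gamma prior is conjugate for the Poisson rate, so λ | data ~ Gamma(35+159, 7+29) = Gamma(194, 36).
Predictive mean over an 8-week window = T·E[λ|data] = 8·194/36 = 388/9.

388/9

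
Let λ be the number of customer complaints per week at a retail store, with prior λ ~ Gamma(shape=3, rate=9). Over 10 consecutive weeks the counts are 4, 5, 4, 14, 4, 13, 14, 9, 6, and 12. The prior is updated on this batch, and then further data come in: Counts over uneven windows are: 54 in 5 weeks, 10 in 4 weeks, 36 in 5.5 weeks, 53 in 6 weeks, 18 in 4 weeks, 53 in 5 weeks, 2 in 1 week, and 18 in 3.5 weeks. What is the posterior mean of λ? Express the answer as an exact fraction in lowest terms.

Total count: 4 + 5 + 4 + 14 + 4 + 13 + 14 + 9 + 6 + 12 = 85.
Total exposure: 10 weeks.
After the first batch: Gamma(3 + 85, 9 + 10) = Gamma(88, 19).
Total count: 54 + 10 + 36 + 53 + 18 + 53 + 2 + 18 = 244.
Total exposure: 5 + 4 + 5.5 + 6 + 4 + 5 + 1 + 3.5 = 34 weeks.
After the second batch: Gamma(88 + 244, 19 + 34) = Gamma(332, 53).
Posterior mean = α'/β' = 332/53.

332/53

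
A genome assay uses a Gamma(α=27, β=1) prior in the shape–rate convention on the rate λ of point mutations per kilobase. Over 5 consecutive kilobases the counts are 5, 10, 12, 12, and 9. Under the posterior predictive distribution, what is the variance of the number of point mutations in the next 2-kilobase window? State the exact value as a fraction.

100/3

Total count: 5 + 10 + 12 + 12 + 9 = 48.
Total exposure: 5 kilobases.
By Gamma–Poisson conjugacy, the posterior is Gamma(α + Σx, β + Σt) = Gamma(27 + 48, 1 + 5) = Gamma(75, 6).
The posterior predictive for a window of length T is Negative Binomial with variance T·α'·(β'+T)/β'² = 2·75·8/36 = 100/3.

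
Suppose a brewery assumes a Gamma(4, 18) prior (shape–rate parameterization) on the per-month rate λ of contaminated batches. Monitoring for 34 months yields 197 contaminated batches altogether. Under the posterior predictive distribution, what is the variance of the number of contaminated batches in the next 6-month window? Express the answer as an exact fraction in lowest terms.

Total count 197 over total exposure 34 months.
The Gamma prior is conjugate for the Poisson rate, so λ | data ~ Gamma(4+197, 18+34) = Gamma(201, 52).
The posterior predictive for a window of length T is Negative Binomial with variance T·α'·(β'+T)/β'² = 6·201·58/2704 = 17487/676.

17487/676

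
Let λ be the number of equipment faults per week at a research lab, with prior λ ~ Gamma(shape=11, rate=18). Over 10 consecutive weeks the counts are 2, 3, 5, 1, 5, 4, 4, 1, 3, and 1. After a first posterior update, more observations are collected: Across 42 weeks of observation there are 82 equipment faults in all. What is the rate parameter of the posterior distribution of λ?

Total count: 2 + 3 + 5 + 1 + 5 + 4 + 4 + 1 + 3 + 1 = 29.
Total exposure: 10 weeks.
After the first batch: Gamma(11 + 29, 18 + 10) = Gamma(40, 28).
Total count 82 over total exposure 42 weeks.
After the second batch: Gamma(40 + 82, 28 + 42) = Gamma(122, 70).

70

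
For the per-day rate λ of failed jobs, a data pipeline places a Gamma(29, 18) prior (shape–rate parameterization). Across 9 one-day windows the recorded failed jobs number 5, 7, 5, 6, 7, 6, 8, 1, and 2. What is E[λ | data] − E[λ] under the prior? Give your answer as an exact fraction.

Total count: 5 + 7 + 5 + 6 + 7 + 6 + 8 + 1 + 2 = 47.
Total exposure: 9 days.
Posterior: α' = 29 + 47 = 76, β' = 18 + 9 = 27.
Posterior mean = 76/27 = 76/27; prior mean = 29/18 = 29/18. Difference = 76/27 − 29/18 = 65/54.

65/54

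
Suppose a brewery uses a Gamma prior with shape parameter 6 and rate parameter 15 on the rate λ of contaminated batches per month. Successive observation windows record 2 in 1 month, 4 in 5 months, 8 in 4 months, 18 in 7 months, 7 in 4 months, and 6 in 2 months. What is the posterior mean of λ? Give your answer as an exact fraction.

Total count: 2 + 4 + 8 + 18 + 7 + 6 = 45.
Total exposure: 1 + 5 + 4 + 7 + 4 + 2 = 23 months.
Gamma(α, β) with Poisson data over total exposure Σt gives posterior Gamma(α+Σx, β+Σt) = Gamma(51, 38).
Posterior mean = α'/β' = 51/38.

51/38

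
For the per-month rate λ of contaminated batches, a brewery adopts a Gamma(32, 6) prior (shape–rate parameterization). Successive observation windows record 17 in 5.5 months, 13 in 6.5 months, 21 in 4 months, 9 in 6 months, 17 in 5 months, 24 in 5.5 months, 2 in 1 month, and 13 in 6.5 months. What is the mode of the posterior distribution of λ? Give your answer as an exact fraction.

147/46

Total count: 17 + 13 + 21 + 9 + 17 + 24 + 2 + 13 = 116.
Total exposure: 5.5 + 6.5 + 4 + 6 + 5 + 5.5 + 1 + 6.5 = 40 months.
Gamma(α, β) with Poisson data over total exposure Σt gives posterior Gamma(α+Σx, β+Σt) = Gamma(148, 46).
Posterior mode = (α'−1)/β' = 147/46.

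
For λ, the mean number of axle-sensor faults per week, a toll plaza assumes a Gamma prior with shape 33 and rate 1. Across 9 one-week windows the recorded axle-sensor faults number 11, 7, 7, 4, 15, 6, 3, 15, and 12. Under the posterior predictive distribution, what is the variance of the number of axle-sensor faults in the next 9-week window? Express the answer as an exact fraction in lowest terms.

19323/100

Total count: 11 + 7 + 7 + 4 + 15 + 6 + 3 + 15 + 12 = 80.
Total exposure: 9 weeks.
The Gamma prior is conjugate for the Poisson rate, so λ | data ~ Gamma(33+80, 1+9) = Gamma(113, 10).
The posterior predictive for a window of length T is Negative Binomial with variance T·α'·(β'+T)/β'² = 9·113·19/100 = 19323/100.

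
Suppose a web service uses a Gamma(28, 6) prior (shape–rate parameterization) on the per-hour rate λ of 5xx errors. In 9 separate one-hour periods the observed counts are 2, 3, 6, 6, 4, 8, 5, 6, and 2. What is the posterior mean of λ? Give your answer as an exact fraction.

14/3

Total count: 2 + 3 + 6 + 6 + 4 + 8 + 5 + 6 + 2 = 42.
Total exposure: 9 hours.
Conjugate update: add total count to the shape and total exposure to the rate, giving Gamma(70, 15).
Posterior mean = α'/β' = 70/15 = 14/3.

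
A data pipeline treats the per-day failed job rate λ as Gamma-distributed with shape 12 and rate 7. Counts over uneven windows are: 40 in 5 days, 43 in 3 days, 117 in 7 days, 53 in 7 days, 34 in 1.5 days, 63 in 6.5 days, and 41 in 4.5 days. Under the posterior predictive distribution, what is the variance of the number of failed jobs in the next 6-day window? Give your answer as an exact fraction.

459420/6889

Total count: 40 + 43 + 117 + 53 + 34 + 63 + 41 = 391.
Total exposure: 5 + 3 + 7 + 7 + 1.5 + 6.5 + 4.5 = 34.5 days.
The Gamma prior is conjugate for the Poisson rate, so λ | data ~ Gamma(12+391, 7+34.5) = Gamma(403, 83/2).
The posterior predictive for a window of length T is Negative Binomial with variance T·α'·(β'+T)/β'² = 6·403·(95/2)/(6889/4) = 459420/6889.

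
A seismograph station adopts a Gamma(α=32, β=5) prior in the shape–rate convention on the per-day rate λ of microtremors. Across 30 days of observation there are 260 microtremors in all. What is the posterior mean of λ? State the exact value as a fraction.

Total count 260 over total exposure 30 days.
Gamma(α, β) with Poisson data over total exposure Σt gives posterior Gamma(α+Σx, β+Σt) = Gamma(292, 35).
Posterior mean = α'/β' = 292/35.

292/35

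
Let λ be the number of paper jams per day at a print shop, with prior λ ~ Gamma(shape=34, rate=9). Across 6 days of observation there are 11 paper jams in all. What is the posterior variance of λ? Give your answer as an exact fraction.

Total count 11 over total exposure 6 days.
The Gamma prior is conjugate for the Poisson rate, so λ | data ~ Gamma(34+11, 9+6) = Gamma(45, 15).
Posterior variance = α'/β'² = 45/225 = 1/5.

1/5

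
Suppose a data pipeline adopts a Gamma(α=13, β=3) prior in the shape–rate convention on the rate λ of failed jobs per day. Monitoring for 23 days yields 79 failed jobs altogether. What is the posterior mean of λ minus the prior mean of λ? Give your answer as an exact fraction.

-31/39

Total count 79 over total exposure 23 days.
Posterior: α' = 13 + 79 = 92, β' = 3 + 23 = 26.
Posterior mean = 92/26 = 46/13; prior mean = 13/3 = 13/3. Difference = 46/13 − 13/3 = -31/39.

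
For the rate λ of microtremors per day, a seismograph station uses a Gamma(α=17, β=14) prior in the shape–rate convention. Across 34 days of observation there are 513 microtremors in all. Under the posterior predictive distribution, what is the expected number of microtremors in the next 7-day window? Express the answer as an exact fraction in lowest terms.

Total count 513 over total exposure 34 days.
Gamma(α, β) with Poisson data over total exposure Σt gives posterior Gamma(α+Σx, β+Σt) = Gamma(530, 48).
Predictive mean over a 7-day window = T·E[λ|data] = 7·530/48 = 1855/24.

1855/24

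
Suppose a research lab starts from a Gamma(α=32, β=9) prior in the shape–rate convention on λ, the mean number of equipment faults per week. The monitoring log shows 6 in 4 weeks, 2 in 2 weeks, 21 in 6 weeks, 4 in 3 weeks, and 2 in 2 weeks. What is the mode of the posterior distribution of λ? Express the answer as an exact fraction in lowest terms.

Total count: 6 + 2 + 21 + 4 + 2 = 35.
Total exposure: 4 + 2 + 6 + 3 + 2 = 17 weeks.
Posterior: α' = 32 + 35 = 67, β' = 9 + 17 = 26.
Posterior mode = (α'−1)/β' = 66/26 = 33/13.

33/13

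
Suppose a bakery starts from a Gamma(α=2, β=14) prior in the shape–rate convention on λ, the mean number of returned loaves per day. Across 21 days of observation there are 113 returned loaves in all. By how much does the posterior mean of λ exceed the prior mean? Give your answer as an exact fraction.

22/7

Total count 113 over total exposure 21 days.
By Gamma–Poisson conjugacy, the posterior is Gamma(α + Σx, β + Σt) = Gamma(2 + 113, 14 + 21) = Gamma(115, 35).
Posterior mean = 115/35 = 23/7; prior mean = 2/14 = 1/7. Difference = 23/7 − 1/7 = 22/7.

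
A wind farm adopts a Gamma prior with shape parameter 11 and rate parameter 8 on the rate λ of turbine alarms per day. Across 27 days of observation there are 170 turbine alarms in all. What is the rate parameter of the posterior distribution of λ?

35

Total count 170 over total exposure 27 days.
Conjugate update: add total count to the shape and total exposure to the rate, giving Gamma(181, 35).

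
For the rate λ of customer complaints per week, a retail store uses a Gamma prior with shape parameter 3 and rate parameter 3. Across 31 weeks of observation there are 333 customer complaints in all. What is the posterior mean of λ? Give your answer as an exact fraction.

168/17

Total count 333 over total exposure 31 weeks.
The Gamma prior is conjugate for the Poisson rate, so λ | data ~ Gamma(3+333, 3+31) = Gamma(336, 34).
Posterior mean = α'/β' = 336/34 = 168/17.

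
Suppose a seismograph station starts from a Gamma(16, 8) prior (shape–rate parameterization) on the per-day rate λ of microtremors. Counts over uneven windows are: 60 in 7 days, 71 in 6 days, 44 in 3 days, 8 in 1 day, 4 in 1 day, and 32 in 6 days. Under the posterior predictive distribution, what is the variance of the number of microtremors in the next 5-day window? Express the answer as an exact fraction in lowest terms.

43475/1024

Total count: 60 + 71 + 44 + 8 + 4 + 32 = 219.
Total exposure: 7 + 6 + 3 + 1 + 1 + 6 = 24 days.
Posterior: α' = 16 + 219 = 235, β' = 8 + 24 = 32.
The posterior predictive for a window of length T is Negative Binomial with variance T·α'·(β'+T)/β'² = 5·235·37/1024 = 43475/1024.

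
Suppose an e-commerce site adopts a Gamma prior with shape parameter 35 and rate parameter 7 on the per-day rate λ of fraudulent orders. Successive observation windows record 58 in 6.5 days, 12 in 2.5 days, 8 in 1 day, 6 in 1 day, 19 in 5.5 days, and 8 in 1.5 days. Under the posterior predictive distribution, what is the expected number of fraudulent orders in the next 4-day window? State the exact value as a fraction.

584/25

Total count: 58 + 12 + 8 + 6 + 19 + 8 = 111.
Total exposure: 6.5 + 2.5 + 1 + 1 + 5.5 + 1.5 = 18 days.
By Gamma–Poisson conjugacy, the posterior is Gamma(α + Σx, β + Σt) = Gamma(35 + 111, 7 + 18) = Gamma(146, 25).
Predictive mean over a 4-day window = T·E[λ|data] = 4·146/25 = 584/25.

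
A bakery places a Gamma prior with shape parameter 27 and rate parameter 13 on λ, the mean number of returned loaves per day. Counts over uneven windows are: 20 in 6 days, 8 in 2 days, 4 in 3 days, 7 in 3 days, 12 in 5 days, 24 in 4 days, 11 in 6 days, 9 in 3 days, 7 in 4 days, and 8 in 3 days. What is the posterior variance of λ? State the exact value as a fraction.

137/2704

Total count: 20 + 8 + 4 + 7 + 12 + 24 + 11 + 9 + 7 + 8 = 110.
Total exposure: 6 + 2 + 3 + 3 + 5 + 4 + 6 + 3 + 4 + 3 = 39 days.
Gamma(α, β) with Poisson data over total exposure Σt gives posterior Gamma(α+Σx, β+Σt) = Gamma(137, 52).
Posterior variance = α'/β'² = 137/2704.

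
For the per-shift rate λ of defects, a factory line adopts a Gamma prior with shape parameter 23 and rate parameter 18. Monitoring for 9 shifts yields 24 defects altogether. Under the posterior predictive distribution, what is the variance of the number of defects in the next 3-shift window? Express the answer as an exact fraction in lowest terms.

Total count 24 over total exposure 9 shifts.
Posterior: α' = 23 + 24 = 47, β' = 18 + 9 = 27.
The posterior predictive for a window of length T is Negative Binomial with variance T·α'·(β'+T)/β'² = 3·47·30/729 = 470/81.

470/81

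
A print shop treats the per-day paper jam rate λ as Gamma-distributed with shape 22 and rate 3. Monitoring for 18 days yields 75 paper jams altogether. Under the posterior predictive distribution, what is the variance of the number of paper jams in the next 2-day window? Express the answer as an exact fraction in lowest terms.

4462/441

Total count 75 over total exposure 18 days.
The Gamma prior is conjugate for the Poisson rate, so λ | data ~ Gamma(22+75, 3+18) = Gamma(97, 21).
The posterior predictive for a window of length T is Negative Binomial with variance T·α'·(β'+T)/β'² = 2·97·23/441 = 4462/441.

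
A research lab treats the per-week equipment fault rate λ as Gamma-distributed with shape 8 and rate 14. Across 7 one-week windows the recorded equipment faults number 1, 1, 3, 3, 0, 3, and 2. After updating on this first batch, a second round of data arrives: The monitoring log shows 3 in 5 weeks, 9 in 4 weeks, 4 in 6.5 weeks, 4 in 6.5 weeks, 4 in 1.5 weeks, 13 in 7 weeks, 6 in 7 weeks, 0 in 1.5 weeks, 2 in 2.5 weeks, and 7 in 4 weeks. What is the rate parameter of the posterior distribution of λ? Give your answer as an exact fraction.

Total count: 1 + 1 + 3 + 3 + 0 + 3 + 2 = 13.
Total exposure: 7 weeks.
After the first batch: Gamma(8 + 13, 14 + 7) = Gamma(21, 21).
Total count: 3 + 9 + 4 + 4 + 4 + 13 + 6 + 0 + 2 + 7 = 52.
Total exposure: 5 + 4 + 6.5 + 6.5 + 1.5 + 7 + 7 + 1.5 + 2.5 + 4 = 45.5 weeks.
After the second batch: Gamma(21 + 52, 21 + 45.5) = Gamma(73, 133/2).

133/2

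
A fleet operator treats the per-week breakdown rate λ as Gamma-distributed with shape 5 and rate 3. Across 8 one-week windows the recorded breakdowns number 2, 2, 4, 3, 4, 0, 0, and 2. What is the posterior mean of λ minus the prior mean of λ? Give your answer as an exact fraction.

1/3

Total count: 2 + 2 + 4 + 3 + 4 + 0 + 0 + 2 = 17.
Total exposure: 8 weeks.
By Gamma–Poisson conjugacy, the posterior is Gamma(α + Σx, β + Σt) = Gamma(5 + 17, 3 + 8) = Gamma(22, 11).
Posterior mean = 22/11 = 2; prior mean = 5/3 = 5/3. Difference = 2 − 5/3 = 1/3.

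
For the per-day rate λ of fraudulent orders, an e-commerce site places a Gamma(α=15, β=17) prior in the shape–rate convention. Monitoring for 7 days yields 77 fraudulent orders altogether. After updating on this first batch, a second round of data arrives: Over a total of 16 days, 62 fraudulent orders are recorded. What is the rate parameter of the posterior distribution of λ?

40

Total count 77 over total exposure 7 days.
After the first batch: Gamma(15 + 77, 17 + 7) = Gamma(92, 24).
Total count 62 over total exposure 16 days.
After the second batch: Gamma(92 + 62, 24 + 16) = Gamma(154, 40).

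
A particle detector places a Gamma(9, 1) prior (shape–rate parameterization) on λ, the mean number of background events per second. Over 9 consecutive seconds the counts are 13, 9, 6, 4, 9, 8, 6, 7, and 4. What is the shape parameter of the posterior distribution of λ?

Total count: 13 + 9 + 6 + 4 + 9 + 8 + 6 + 7 + 4 = 66.
Total exposure: 9 seconds.
Posterior: α' = 9 + 66 = 75, β' = 1 + 9 = 10.

75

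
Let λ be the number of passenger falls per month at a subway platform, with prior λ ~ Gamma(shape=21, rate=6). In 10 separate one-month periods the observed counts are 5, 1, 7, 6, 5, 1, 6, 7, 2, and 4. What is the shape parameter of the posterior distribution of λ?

65

Total count: 5 + 1 + 7 + 6 + 5 + 1 + 6 + 7 + 2 + 4 = 44.
Total exposure: 10 months.
The Gamma prior is conjugate for the Poisson rate, so λ | data ~ Gamma(21+44, 6+10) = Gamma(65, 16).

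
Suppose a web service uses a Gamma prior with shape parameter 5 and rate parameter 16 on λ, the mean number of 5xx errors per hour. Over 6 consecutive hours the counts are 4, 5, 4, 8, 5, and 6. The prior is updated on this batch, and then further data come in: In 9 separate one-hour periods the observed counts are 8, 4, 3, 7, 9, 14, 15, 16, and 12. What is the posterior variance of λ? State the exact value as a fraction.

125/961

Total count: 4 + 5 + 4 + 8 + 5 + 6 = 32.
Total exposure: 6 hours.
After the first batch: Gamma(5 + 32, 16 + 6) = Gamma(37, 22).
Total count: 8 + 4 + 3 + 7 + 9 + 14 + 15 + 16 + 12 = 88.
Total exposure: 9 hours.
After the second batch: Gamma(37 + 88, 22 + 9) = Gamma(125, 31).
Posterior variance = α'/β'² = 125/961.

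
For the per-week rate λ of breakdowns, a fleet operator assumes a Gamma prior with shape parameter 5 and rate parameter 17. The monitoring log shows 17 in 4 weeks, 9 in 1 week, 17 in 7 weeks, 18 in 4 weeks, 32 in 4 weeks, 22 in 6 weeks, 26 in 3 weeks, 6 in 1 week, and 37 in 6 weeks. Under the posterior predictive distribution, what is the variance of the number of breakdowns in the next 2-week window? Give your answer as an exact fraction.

Total count: 17 + 9 + 17 + 18 + 32 + 22 + 26 + 6 + 37 = 184.
Total exposure: 4 + 1 + 7 + 4 + 4 + 6 + 3 + 1 + 6 = 36 weeks.
Posterior: α' = 5 + 184 = 189, β' = 17 + 36 = 53.
The posterior predictive for a window of length T is Negative Binomial with variance T·α'·(β'+T)/β'² = 2·189·55/2809 = 20790/2809.

20790/2809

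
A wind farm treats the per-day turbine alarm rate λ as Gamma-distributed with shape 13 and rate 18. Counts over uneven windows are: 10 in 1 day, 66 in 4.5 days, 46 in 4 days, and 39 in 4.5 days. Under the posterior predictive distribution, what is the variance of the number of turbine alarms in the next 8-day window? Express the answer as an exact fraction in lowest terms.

435/8

Total count: 10 + 66 + 46 + 39 = 161.
Total exposure: 1 + 4.5 + 4 + 4.5 = 14 days.
By Gamma–Poisson conjugacy, the posterior is Gamma(α + Σx, β + Σt) = Gamma(13 + 161, 18 + 14) = Gamma(174, 32).
The posterior predictive for a window of length T is Negative Binomial with variance T·α'·(β'+T)/β'² = 8·174·40/1024 = 435/8.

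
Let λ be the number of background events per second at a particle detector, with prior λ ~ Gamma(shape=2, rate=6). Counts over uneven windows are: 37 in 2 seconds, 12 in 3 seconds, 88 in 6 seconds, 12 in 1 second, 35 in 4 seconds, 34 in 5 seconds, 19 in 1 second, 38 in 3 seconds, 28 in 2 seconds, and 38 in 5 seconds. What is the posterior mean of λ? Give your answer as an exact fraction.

343/38

Total count: 37 + 12 + 88 + 12 + 35 + 34 + 19 + 38 + 28 + 38 = 341.
Total exposure: 2 + 3 + 6 + 1 + 4 + 5 + 1 + 3 + 2 + 5 = 32 seconds.
The Gamma prior is conjugate for the Poisson rate, so λ | data ~ Gamma(2+341, 6+32) = Gamma(343, 38).
Posterior mean = α'/β' = 343/38.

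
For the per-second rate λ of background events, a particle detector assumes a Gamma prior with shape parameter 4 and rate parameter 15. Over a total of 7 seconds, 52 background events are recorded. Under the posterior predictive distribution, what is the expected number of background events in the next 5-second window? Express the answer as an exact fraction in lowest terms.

140/11

Total count 52 over total exposure 7 seconds.
By Gamma–Poisson conjugacy, the posterior is Gamma(α + Σx, β + Σt) = Gamma(4 + 52, 15 + 7) = Gamma(56, 22).
Predictive mean over a 5-second window = T·E[λ|data] = 5·56/22 = 140/11.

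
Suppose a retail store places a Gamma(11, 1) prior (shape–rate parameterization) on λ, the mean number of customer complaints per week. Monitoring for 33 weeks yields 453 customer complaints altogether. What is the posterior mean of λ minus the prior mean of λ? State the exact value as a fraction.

45/17

Total count 453 over total exposure 33 weeks.
Conjugate update: add total count to the shape and total exposure to the rate, giving Gamma(464, 34).
Posterior mean = 464/34 = 232/17; prior mean = 11/1 = 11. Difference = 232/17 − 11 = 45/17.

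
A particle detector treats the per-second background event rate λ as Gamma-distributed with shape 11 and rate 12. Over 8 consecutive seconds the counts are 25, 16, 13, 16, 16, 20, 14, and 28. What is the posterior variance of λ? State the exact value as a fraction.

159/400

Total count: 25 + 16 + 13 + 16 + 16 + 20 + 14 + 28 = 148.
Total exposure: 8 seconds.
Conjugate update: add total count to the shape and total exposure to the rate, giving Gamma(159, 20).
Posterior variance = α'/β'² = 159/400.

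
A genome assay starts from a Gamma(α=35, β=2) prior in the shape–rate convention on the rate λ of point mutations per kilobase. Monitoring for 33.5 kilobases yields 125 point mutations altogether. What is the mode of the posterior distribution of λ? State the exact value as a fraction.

Total count 125 over total exposure 33.5 kilobases.
Posterior: α' = 35 + 125 = 160, β' = 2 + 33.5 = 71/2.
Posterior mode = (α'−1)/β' = 159/(71/2) = 318/71.

318/71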